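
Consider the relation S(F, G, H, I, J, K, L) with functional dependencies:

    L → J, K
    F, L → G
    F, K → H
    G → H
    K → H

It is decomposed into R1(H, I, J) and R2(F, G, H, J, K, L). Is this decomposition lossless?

Common attributes: R1 ∩ R2 = {H, J}.
No dependency enlarges {H, J}, so (H, J)⁺ = {H, J}.
The closure contains neither all of R1 = {H, I, J} nor all of R2 = {F, G, H, J, K, L}, so the common attributes are not a superkey of either fragment. The join is lossy.

No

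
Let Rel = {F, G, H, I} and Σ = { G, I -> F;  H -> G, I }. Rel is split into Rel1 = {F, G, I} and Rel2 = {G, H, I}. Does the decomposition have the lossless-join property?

Yes

Common attributes: Rel1 ∩ Rel2 = {G, I}.
Closure of {G, I}: G, I → F applies, adding F. So (G, I)⁺ = {F, G, I}.
This closure contains every attribute of Rel1, so Rel1 ∩ Rel2 → Rel1. The join is lossless.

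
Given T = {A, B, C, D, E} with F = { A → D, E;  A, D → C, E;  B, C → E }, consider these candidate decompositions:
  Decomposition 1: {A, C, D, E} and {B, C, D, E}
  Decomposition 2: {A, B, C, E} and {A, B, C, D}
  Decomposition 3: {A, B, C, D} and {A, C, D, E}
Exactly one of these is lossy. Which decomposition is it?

Decomposition 1: common = {C, D, E}, closure = {C, D, E} → lossy.
Decomposition 2: common = {A, B, C}, closure = {A, B, C, D, E} → lossless.
Decomposition 3: common = {A, C, D}, closure = {A, C, D, E} → lossless.

Decomposition 1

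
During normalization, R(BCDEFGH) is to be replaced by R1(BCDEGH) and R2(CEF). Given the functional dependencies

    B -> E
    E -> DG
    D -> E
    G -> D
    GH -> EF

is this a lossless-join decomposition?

Common attributes: R1 ∩ R2 = {CE}.
Closure of {CE}: E → DG applies, adding DG. So (CE)⁺ = {CDEG}.
The closure contains neither all of R1 = {BCDEGH} nor all of R2 = {CEF}, so the common attributes are not a superkey of either fragment. The join is lossy.

No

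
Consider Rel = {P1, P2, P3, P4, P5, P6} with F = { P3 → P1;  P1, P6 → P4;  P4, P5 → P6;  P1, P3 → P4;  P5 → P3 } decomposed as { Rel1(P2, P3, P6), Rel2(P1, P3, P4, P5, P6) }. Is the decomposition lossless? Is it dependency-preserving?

Lossless test: (P3, P6)⁺ = {P1, P3, P4, P6}, which is a superkey of neither fragment — lossy.
Dependency preservation: every FD's attributes lie within a single fragment, so each can be enforced locally — preserved.

lossy but dependency-preserving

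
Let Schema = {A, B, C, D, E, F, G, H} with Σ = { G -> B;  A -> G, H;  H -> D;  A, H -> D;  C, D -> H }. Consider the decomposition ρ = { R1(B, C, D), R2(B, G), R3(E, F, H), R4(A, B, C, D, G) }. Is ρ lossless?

Chase test. Columns are A, B, C, D, E, F, G, H; row i has aⱼ where attribute j ∈ Ri, else bᵢⱼ.
Initial tableau (one row per fragment):
  row 1: b11 a2 a3 a4 b15 b16 b17 b18
  row 2: b21 a2 b23 b24 b25 b26 a7 b28
  row 3: b31 b32 b33 b34 a5 a6 b37 a8
  row 4: a1 a2 a3 a4 b45 b46 a7 b48
Rows 1 and 4 agree on C, D; apply C, D→H and equate their H entries.
No row becomes fully distinguished — the join is lossy.

No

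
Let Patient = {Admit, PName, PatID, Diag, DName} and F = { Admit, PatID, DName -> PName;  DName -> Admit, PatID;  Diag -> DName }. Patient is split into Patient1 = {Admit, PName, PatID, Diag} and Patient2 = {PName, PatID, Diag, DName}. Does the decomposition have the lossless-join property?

Common attributes: Patient1 ∩ Patient2 = {PName, PatID, Diag}.
Closure of {PName, PatID, Diag}: Diag → DName applies, adding DName; DName → Admit, PatID applies, adding Admit. So (PName, PatID, Diag)⁺ = {Admit, PName, PatID, Diag, DName}.
This closure contains every attribute of Patient1, so Patient1 ∩ Patient2 → Patient1. The join is lossless.

Yes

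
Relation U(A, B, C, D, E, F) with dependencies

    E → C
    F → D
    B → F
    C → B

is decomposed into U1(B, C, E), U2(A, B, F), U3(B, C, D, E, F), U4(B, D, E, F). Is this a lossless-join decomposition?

No

Chase test. Columns are A, B, C, D, E, F; row i has aⱼ where attribute j ∈ Ui, else bᵢⱼ.
Initial tableau (one row per fragment):
  row 1: b11 a2 a3 b14 a5 b16
  row 2: a1 a2 b23 b24 b25 a6
  row 3: b31 a2 a3 a4 a5 a6
  row 4: b41 a2 b43 a4 a5 a6
Rows 1 and 4 agree on E; apply E→C and equate their C entries.
Rows 2 and 3 agree on F; apply F→D and equate their D entries.
Rows 1 and 2 agree on B; apply B→F and equate their F entries.
Rows 1 and 2 agree on F; apply F→D and equate their D entries.
No row becomes fully distinguished — the join is lossy.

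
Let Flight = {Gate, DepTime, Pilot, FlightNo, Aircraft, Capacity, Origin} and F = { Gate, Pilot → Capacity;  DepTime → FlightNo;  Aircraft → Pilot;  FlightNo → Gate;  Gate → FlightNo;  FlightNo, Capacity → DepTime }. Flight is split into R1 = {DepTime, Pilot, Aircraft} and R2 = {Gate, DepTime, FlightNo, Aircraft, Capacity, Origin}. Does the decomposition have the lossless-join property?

Common attributes: R1 ∩ R2 = {DepTime, Aircraft}.
Closure of {DepTime, Aircraft}: DepTime → FlightNo applies, adding FlightNo; Aircraft → Pilot applies, adding Pilot; FlightNo → Gate applies, adding Gate; Gate, Pilot → Capacity applies, adding Capacity. So (DepTime, Aircraft)⁺ = {Gate, DepTime, Pilot, FlightNo, Aircraft, Capacity}.
This closure contains every attribute of R1, so R1 ∩ R2 → R1. The join is lossless.

Yes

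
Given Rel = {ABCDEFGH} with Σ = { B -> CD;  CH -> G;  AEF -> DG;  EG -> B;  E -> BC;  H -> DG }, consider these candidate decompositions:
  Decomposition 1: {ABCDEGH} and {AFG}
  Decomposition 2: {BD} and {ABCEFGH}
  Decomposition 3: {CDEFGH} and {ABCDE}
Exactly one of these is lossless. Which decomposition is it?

Decomposition 2

Decomposition 1: common = {AG}, closure = {AG} → lossy.
Decomposition 2: common = {B}, closure = {BCD} → lossless.
Decomposition 3: common = {CDE}, closure = {BCDE} → lossy.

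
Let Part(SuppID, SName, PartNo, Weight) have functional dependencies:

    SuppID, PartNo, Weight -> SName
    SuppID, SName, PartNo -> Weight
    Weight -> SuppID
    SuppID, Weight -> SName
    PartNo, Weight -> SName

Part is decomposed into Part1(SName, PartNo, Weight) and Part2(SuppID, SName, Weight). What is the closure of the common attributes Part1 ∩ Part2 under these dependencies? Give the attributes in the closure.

SuppID, SName, Weight

Part1 ∩ Part2 = {SName, Weight}.
Weight → SuppID applies, adding SuppID
Closure: {SuppID, SName, Weight}.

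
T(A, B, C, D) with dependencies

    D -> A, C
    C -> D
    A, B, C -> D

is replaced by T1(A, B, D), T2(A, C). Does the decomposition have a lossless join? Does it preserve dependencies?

lossy and not dependency-preserving

Lossless test: (A)⁺ = {A}, which is a superkey of neither fragment — lossy.
Dependency preservation: the restricted closure of {D} across the fragments never reaches {A, C}, so D → A, C cannot be enforced without a join — not preserved.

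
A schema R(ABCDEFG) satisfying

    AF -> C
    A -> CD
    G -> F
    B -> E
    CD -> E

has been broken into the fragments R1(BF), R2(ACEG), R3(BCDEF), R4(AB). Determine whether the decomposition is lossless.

No

Chase test. Columns are ABCDEFG; row i has aⱼ where attribute j ∈ Ri, else bᵢⱼ.
Initial tableau (one row per fragment):
  row 1: b11 a2 b13 b14 b15 a6 b17
  row 2: a1 b22 a3 b24 a5 b26 a7
  row 3: b31 a2 a3 a4 a5 a6 b37
  row 4: a1 a2 b43 b44 b45 b46 b47
Rows 2 and 4 agree on A; apply A→CD and equate their CD entries.
Rows 1 and 3 agree on B; apply B→E and equate their E entries.
Rows 1 and 4 agree on B; apply B→E and equate their E entries.
No row becomes fully distinguished — the join is lossy.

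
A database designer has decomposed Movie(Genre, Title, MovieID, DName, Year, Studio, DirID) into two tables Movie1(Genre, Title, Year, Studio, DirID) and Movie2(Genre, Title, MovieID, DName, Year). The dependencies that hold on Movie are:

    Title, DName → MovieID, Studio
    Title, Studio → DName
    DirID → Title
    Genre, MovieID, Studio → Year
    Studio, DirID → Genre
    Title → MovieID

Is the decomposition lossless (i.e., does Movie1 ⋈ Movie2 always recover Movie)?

No

Common attributes: Movie1 ∩ Movie2 = {Genre, Title, Year}.
Closure of {Genre, Title, Year}: Title → MovieID applies, adding MovieID. So (Genre, Title, Year)⁺ = {Genre, Title, MovieID, Year}.
The closure contains neither all of Movie1 = {Genre, Title, Year, Studio, DirID} nor all of Movie2 = {Genre, Title, MovieID, DName, Year}, so the common attributes are not a superkey of either fragment. The join is lossy.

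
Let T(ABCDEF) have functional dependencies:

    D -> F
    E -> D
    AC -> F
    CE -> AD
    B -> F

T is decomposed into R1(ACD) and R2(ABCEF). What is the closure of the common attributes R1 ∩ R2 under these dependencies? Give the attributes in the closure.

ACF

R1 ∩ R2 = {AC}.
AC → F applies, adding F
Closure: {ACF}.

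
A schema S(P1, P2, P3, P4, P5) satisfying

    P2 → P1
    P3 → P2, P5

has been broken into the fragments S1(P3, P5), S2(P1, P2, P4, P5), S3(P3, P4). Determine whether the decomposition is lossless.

Chase test. Columns are P1, P2, P3, P4, P5; row i has aⱼ where attribute j ∈ Si, else bᵢⱼ.
Initial tableau (one row per fragment):
  row 1: b11 b12 a3 b14 a5
  row 2: a1 a2 b23 a4 a5
  row 3: b31 b32 a3 a4 b35
Rows 1 and 3 agree on P3; apply P3→P2, P5 and equate their P2, P5 entries.
Rows 1 and 3 agree on P2; apply P2→P1 and equate their P1 entries.
No row becomes fully distinguished — the join is lossy.

No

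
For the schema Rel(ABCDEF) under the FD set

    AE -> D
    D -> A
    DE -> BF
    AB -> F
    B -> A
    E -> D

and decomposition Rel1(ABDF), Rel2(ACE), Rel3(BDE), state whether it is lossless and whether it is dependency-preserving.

lossless and dependency-preserving

Lossless test (chase): Rows 1 and 3 agree on D; apply D→A and equate their A entries. Rows 1 and 3 agree on AB; apply AB→F and equate their F entries. Rows 2 and 3 agree on E; apply E→D and equate their D entries. Rows 2 and 3 agree on DE; apply DE→BF and equate their BF entries. Row 2 is now all distinguished symbols — the join is lossless.
Dependency preservation: AE → D; DE → BF are not contained in any single fragment, but the restricted closure of each left-hand side across the fragments still reaches the right-hand side; the remaining FDs each lie inside some fragment. All dependencies are preserved.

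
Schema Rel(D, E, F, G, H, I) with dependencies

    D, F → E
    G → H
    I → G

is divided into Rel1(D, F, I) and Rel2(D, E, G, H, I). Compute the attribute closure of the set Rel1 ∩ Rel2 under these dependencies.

D, G, H, I

Rel1 ∩ Rel2 = {D, I}.
I → G applies, adding G
G → H applies, adding H
Closure: {D, G, H, I}.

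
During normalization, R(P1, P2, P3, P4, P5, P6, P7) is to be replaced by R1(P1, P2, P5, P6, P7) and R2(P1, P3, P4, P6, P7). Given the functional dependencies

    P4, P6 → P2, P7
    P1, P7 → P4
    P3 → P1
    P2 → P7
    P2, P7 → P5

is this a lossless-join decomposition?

Yes

Common attributes: R1 ∩ R2 = {P1, P6, P7}.
Closure of {P1, P6, P7}: P1, P7 → P4 applies, adding P4; P4, P6 → P2, P7 applies, adding P2; P2, P7 → P5 applies, adding P5. So (P1, P6, P7)⁺ = {P1, P2, P4, P5, P6, P7}.
This closure contains every attribute of R1, so R1 ∩ R2 → R1. The join is lossless.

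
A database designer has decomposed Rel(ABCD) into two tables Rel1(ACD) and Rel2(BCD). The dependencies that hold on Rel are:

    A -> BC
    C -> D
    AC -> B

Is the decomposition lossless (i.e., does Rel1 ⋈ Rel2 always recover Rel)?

Common attributes: Rel1 ∩ Rel2 = {CD}.
No dependency enlarges {CD}, so (CD)⁺ = {CD}.
The closure contains neither all of Rel1 = {ACD} nor all of Rel2 = {BCD}, so the common attributes are not a superkey of either fragment. The join is lossy.

No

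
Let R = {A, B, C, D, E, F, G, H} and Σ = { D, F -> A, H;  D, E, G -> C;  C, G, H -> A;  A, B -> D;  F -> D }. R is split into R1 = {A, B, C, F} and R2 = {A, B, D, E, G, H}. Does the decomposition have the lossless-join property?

No

Common attributes: R1 ∩ R2 = {A, B}.
Closure of {A, B}: A, B → D applies, adding D. So (A, B)⁺ = {A, B, D}.
The closure contains neither all of R1 = {A, B, C, F} nor all of R2 = {A, B, D, E, G, H}, so the common attributes are not a superkey of either fragment. The join is lossy.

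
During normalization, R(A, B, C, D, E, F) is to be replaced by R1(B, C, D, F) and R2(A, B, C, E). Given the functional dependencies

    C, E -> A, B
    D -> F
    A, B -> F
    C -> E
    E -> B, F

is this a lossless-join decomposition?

Common attributes: R1 ∩ R2 = {B, C}.
Closure of {B, C}: C → E applies, adding E; E → B, F applies, adding F; C, E → A, B applies, adding A. So (B, C)⁺ = {A, B, C, E, F}.
This closure contains every attribute of R2, so R1 ∩ R2 → R2. The join is lossless.

Yes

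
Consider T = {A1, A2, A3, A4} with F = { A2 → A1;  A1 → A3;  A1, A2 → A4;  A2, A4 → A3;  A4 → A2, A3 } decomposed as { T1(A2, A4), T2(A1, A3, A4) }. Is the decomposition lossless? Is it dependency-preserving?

Lossless test: (A4)⁺ = {A1, A2, A3, A4}, which contains all of one fragment — lossless.
Dependency preservation: A2 → A1; A1, A2 → A4; A2, A4 → A3; A4 → A2, A3 are not contained in any single fragment, but the restricted closure of each left-hand side across the fragments still reaches the right-hand side; the remaining FDs each lie inside some fragment. All dependencies are preserved.

lossless and dependency-preserving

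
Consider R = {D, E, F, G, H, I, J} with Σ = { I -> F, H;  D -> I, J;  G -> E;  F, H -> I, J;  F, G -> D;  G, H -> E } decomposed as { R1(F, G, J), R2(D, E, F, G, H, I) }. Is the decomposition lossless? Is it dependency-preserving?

Lossless test: (F, G)⁺ = {D, E, F, G, H, I, J}, which contains all of one fragment — lossless.
Dependency preservation: the restricted closure of {D} across the fragments never reaches {I, J}, so D → I, J cannot be enforced without a join — not preserved.

lossless but not dependency-preserving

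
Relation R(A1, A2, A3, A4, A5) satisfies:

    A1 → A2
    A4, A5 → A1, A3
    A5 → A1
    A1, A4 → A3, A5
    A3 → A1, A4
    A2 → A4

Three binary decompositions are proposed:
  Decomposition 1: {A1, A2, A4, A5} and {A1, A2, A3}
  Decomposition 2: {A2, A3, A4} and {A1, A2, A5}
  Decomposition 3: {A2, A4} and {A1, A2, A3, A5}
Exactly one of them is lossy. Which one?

Decomposition 2

Decomposition 1: common = {A1, A2}, closure = {A1, A2, A3, A4, A5} → lossless.
Decomposition 2: common = {A2}, closure = {A2, A4} → lossy.
Decomposition 3: common = {A2}, closure = {A2, A4} → lossless.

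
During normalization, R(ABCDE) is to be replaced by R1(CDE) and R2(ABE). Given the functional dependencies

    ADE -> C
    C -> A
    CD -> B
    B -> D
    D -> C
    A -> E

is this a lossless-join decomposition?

Common attributes: R1 ∩ R2 = {E}.
No dependency enlarges {E}, so (E)⁺ = {E}.
The closure contains neither all of R1 = {CDE} nor all of R2 = {ABE}, so the common attributes are not a superkey of either fragment. The join is lossy.

No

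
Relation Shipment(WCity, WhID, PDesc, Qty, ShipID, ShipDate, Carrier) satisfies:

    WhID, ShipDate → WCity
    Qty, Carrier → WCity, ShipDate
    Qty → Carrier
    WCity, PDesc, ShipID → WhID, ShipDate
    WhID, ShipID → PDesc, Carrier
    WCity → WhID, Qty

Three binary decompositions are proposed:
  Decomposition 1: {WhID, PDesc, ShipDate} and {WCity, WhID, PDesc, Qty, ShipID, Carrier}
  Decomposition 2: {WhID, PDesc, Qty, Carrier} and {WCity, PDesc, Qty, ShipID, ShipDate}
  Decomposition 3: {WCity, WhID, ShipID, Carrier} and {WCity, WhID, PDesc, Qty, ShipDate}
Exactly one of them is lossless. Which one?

Decomposition 2

Decomposition 1: common = {WhID, PDesc}, closure = {WhID, PDesc} → lossy.
Decomposition 2: common = {PDesc, Qty}, closure = {WCity, WhID, PDesc, Qty, ShipDate, Carrier} → lossless.
Decomposition 3: common = {WCity, WhID}, closure = {WCity, WhID, Qty, ShipDate, Carrier} → lossy.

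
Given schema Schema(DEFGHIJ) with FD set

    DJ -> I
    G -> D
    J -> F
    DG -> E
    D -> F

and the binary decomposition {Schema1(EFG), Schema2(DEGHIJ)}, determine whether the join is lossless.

Common attributes: Schema1 ∩ Schema2 = {EG}.
Closure of {EG}: G → D applies, adding D; D → F applies, adding F. So (EG)⁺ = {DEFG}.
This closure contains every attribute of Schema1, so Schema1 ∩ Schema2 → Schema1. The join is lossless.

Yes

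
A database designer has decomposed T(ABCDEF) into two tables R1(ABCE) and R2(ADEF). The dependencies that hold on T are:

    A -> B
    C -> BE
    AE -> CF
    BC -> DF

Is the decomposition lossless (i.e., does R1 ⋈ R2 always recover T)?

Yes

Common attributes: R1 ∩ R2 = {AE}.
Closure of {AE}: A → B applies, adding B; AE → CF applies, adding CF; BC → DF applies, adding D. So (AE)⁺ = {ABCDEF}.
This closure contains every attribute of R1, so R1 ∩ R2 → R1. The join is lossless.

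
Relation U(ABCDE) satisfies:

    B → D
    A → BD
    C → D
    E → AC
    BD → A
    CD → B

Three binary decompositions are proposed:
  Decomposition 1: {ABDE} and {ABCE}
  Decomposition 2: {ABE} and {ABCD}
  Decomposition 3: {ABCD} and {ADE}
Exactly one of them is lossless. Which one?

Decomposition 1

Decomposition 1: common = {ABE}, closure = {ABCDE} → lossless.
Decomposition 2: common = {AB}, closure = {ABD} → lossy.
Decomposition 3: common = {AD}, closure = {ABD} → lossy.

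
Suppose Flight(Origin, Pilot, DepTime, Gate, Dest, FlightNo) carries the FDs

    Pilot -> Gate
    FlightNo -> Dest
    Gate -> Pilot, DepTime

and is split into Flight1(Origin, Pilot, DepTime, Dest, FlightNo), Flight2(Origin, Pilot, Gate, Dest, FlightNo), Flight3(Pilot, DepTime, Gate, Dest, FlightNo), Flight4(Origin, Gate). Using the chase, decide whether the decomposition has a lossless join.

Yes

Chase test. Columns are Origin, Pilot, DepTime, Gate, Dest, FlightNo; row i has aⱼ where attribute j ∈ Flighti, else bᵢⱼ.
Initial tableau (one row per fragment):
  row 1: a1 a2 a3 b14 a5 a6
  row 2: a1 a2 b23 a4 a5 a6
  row 3: b31 a2 a3 a4 a5 a6
  row 4: a1 b42 b43 a4 b45 b46
Rows 1 and 2 agree on Pilot; apply Pilot→Gate and equate their Gate entries.
Rows 1 and 2 agree on Gate; apply Gate→Pilot, DepTime and equate their Pilot, DepTime entries.
Rows 1 and 4 agree on Gate; apply Gate→Pilot, DepTime and equate their Pilot, DepTime entries.
Row 1 is now all distinguished symbols — the join is lossless.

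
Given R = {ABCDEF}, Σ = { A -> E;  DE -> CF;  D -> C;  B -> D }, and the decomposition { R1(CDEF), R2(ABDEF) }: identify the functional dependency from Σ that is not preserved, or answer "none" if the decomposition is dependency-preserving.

none

A → E lies within R2.
DE → CF lies within R1.
D → C lies within R1.
B → D lies within R2.
Every dependency is enforceable on the fragments, so the decomposition is dependency-preserving.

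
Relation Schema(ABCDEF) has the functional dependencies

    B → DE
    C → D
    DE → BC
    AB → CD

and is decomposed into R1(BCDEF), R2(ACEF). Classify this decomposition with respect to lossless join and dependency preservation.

lossless and dependency-preserving

Lossless test: (CEF)⁺ = {BCDEF}, which contains all of one fragment — lossless.
Dependency preservation: AB → CD is not contained in any single fragment, but the restricted closure of its left-hand side across the fragments still reaches the right-hand side; the remaining FDs each lie inside some fragment. All dependencies are preserved.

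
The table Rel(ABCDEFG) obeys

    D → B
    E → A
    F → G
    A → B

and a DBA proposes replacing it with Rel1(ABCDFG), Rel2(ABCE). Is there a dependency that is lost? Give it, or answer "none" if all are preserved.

D → B lies within Rel1.
E → A lies within Rel2.
F → G lies within Rel1.
A → B lies within Rel1.
Every dependency is enforceable on the fragments, so the decomposition is dependency-preserving.

none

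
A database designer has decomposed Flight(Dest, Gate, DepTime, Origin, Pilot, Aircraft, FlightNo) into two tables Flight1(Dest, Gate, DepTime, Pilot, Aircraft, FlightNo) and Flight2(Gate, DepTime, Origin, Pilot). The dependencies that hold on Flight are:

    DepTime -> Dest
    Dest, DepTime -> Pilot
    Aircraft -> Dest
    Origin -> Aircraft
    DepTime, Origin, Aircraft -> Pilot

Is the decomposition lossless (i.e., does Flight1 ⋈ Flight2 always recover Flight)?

Common attributes: Flight1 ∩ Flight2 = {Gate, DepTime, Pilot}.
Closure of {Gate, DepTime, Pilot}: DepTime → Dest applies, adding Dest. So (Gate, DepTime, Pilot)⁺ = {Dest, Gate, DepTime, Pilot}.
The closure contains neither all of Flight1 = {Dest, Gate, DepTime, Pilot, Aircraft, FlightNo} nor all of Flight2 = {Gate, DepTime, Origin, Pilot}, so the common attributes are not a superkey of either fragment. The join is lossy.

No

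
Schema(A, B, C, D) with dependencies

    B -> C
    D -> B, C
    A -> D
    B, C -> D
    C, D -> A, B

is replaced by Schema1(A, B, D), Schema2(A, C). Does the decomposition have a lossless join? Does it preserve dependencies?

Lossless test: (A)⁺ = {A, B, C, D}, which contains all of one fragment — lossless.
Dependency preservation: B → C; D → B, C; B, C → D; C, D → A, B are not contained in any single fragment, but the restricted closure of each left-hand side across the fragments still reaches the right-hand side; the remaining FDs each lie inside some fragment. All dependencies are preserved.

lossless and dependency-preserving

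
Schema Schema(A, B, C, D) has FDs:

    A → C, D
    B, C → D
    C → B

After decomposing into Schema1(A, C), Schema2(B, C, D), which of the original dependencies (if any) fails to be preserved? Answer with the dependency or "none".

none

A → C, D: restricted closure across fragments reaches C, D.
B, C → D lies within Schema2.
C → B lies within Schema2.
Every dependency is enforceable on the fragments, so the decomposition is dependency-preserving.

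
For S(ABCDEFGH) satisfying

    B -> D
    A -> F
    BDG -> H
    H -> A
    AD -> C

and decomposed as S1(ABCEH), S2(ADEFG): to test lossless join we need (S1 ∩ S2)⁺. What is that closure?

AEF

S1 ∩ S2 = {AE}.
A → F applies, adding F
Closure: {AEF}.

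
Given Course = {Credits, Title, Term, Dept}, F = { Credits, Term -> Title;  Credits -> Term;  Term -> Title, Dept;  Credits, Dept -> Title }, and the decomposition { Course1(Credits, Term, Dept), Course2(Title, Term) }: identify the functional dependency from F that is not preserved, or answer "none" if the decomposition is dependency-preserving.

none

Credits, Term → Title: restricted closure across fragments reaches Title.
Credits → Term lies within Course1.
Term → Title, Dept: restricted closure across fragments reaches Title, Dept.
Credits, Dept → Title: restricted closure across fragments reaches Title.
Every dependency is enforceable on the fragments, so the decomposition is dependency-preserving.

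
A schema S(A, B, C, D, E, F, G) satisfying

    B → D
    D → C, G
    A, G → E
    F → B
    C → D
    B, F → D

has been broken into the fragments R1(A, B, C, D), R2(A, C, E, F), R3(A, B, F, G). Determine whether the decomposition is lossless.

Yes

Chase test. Columns are A, B, C, D, E, F, G; row i has aⱼ where attribute j ∈ Ri, else bᵢⱼ.
Initial tableau (one row per fragment):
  row 1: a1 a2 a3 a4 b15 b16 b17
  row 2: a1 b22 a3 b24 a5 a6 b27
  row 3: a1 a2 b33 b34 b35 a6 a7
Rows 1 and 3 agree on B; apply B→D and equate their D entries.
Rows 1 and 3 agree on D; apply D→C, G and equate their C, G entries.
Rows 1 and 3 agree on A, G; apply A, G→E and equate their E entries.
Rows 2 and 3 agree on F; apply F→B and equate their B entries.
Rows 1 and 2 agree on C; apply C→D and equate their D entries.
Rows 1 and 2 agree on D; apply D→C, G and equate their C, G entries.
Rows 1 and 2 agree on A, G; apply A, G→E and equate their E entries.
Row 2 is now all distinguished symbols — the join is lossless.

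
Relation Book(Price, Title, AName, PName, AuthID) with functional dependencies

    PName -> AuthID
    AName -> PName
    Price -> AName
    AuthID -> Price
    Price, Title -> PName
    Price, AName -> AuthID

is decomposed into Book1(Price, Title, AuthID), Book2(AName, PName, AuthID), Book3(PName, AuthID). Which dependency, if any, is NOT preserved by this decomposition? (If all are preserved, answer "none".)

none

PName → AuthID lies within Book2.
AName → PName lies within Book2.
Price → AName: restricted closure across fragments reaches AName.
AuthID → Price lies within Book1.
Price, Title → PName: restricted closure across fragments reaches PName.
Price, AName → AuthID: restricted closure across fragments reaches AuthID.
Every dependency is enforceable on the fragments, so the decomposition is dependency-preserving.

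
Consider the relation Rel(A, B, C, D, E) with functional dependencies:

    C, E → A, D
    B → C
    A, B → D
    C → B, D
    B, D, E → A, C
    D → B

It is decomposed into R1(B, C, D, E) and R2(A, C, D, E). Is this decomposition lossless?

Common attributes: R1 ∩ R2 = {C, D, E}.
Closure of {C, D, E}: C, E → A, D applies, adding A; C → B, D applies, adding B. So (C, D, E)⁺ = {A, B, C, D, E}.
This closure contains every attribute of R1, so R1 ∩ R2 → R1. The join is lossless.

Yes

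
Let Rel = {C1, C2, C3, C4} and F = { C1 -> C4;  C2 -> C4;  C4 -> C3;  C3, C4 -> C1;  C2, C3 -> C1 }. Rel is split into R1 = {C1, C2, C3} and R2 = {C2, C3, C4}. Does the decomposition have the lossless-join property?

Common attributes: R1 ∩ R2 = {C2, C3}.
Closure of {C2, C3}: C2 → C4 applies, adding C4; C3, C4 → C1 applies, adding C1. So (C2, C3)⁺ = {C1, C2, C3, C4}.
This closure contains every attribute of R1, so R1 ∩ R2 → R1. The join is lossless.

Yes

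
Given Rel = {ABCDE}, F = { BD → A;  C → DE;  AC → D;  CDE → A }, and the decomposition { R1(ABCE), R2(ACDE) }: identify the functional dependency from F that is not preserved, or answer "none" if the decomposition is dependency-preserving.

BD → A

Check BD → A: no single fragment contains all of {ABD}, and the restricted closure of {BD} across the fragments never reaches {A}.
C → DE is preserved.
AC → D is preserved.
CDE → A is preserved.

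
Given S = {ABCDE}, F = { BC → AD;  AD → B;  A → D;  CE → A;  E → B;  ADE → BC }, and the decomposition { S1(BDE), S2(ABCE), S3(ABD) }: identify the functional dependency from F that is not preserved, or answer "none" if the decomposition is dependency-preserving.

none

BC → AD: restricted closure across fragments reaches AD.
AD → B lies within S3.
A → D lies within S3.
CE → A lies within S2.
E → B lies within S1.
ADE → BC: restricted closure across fragments reaches BC.
Every dependency is enforceable on the fragments, so the decomposition is dependency-preserving.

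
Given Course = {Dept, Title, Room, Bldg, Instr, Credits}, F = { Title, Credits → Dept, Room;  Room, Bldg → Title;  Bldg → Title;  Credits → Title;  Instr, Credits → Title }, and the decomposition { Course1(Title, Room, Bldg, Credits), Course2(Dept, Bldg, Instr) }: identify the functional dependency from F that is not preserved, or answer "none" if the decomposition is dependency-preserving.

Check Title, Credits → Dept, Room: no single fragment contains all of {Dept, Title, Room, Credits}, and the restricted closure of {Title, Credits} across the fragments never reaches {Dept, Room}.
Room, Bldg → Title is preserved.
Bldg → Title is preserved.
Credits → Title is preserved.
Instr, Credits → Title is preserved.

Title, Credits → Dept, Room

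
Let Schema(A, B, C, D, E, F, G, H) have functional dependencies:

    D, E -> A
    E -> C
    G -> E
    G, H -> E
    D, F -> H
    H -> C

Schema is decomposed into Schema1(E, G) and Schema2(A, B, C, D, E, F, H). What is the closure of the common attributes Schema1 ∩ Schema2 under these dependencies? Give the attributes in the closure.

C, E

Schema1 ∩ Schema2 = {E}.
E → C applies, adding C
Closure: {C, E}.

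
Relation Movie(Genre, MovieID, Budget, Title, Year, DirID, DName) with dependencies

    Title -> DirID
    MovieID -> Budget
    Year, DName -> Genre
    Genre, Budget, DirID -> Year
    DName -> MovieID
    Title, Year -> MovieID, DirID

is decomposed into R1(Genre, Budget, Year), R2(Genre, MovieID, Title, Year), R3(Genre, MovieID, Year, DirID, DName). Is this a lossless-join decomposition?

No

Chase test. Columns are Genre, MovieID, Budget, Title, Year, DirID, DName; row i has aⱼ where attribute j ∈ Ri, else bᵢⱼ.
Initial tableau (one row per fragment):
  row 1: a1 b12 a3 b14 a5 b16 b17
  row 2: a1 a2 b23 a4 a5 b26 b27
  row 3: a1 a2 b33 b34 a5 a6 a7
Rows 2 and 3 agree on MovieID; apply MovieID→Budget and equate their Budget entries.
No row becomes fully distinguished — the join is lossy.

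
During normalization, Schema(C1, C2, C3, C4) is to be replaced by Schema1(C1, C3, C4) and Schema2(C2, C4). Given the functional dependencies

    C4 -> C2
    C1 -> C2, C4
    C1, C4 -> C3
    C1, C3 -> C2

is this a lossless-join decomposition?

Common attributes: Schema1 ∩ Schema2 = {C4}.
Closure of {C4}: C4 → C2 applies, adding C2. So (C4)⁺ = {C2, C4}.
This closure contains every attribute of Schema2, so Schema1 ∩ Schema2 → Schema2. The join is lossless.

Yes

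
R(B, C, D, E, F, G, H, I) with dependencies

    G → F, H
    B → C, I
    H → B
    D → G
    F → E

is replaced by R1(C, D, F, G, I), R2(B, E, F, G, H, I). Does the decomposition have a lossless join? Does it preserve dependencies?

Lossless test: (F, G, I)⁺ = {B, C, E, F, G, H, I}, which contains all of one fragment — lossless.
Dependency preservation: the restricted closure of {B} across the fragments never reaches {C, I}, so B → C, I cannot be enforced without a join — not preserved.

lossless but not dependency-preserving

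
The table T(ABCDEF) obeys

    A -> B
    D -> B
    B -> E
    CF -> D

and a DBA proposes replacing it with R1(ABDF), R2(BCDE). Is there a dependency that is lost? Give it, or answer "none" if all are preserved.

Check CF → D: no single fragment contains all of {CDF}, and the restricted closure of {CF} across the fragments never reaches {D}.
A → B is preserved.
D → B is preserved.
B → E is preserved.

CF -> D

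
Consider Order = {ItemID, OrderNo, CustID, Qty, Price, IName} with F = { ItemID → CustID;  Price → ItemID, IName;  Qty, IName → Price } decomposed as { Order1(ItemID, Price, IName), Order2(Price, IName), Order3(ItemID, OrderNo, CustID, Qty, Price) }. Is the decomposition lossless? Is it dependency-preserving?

Lossless test (chase): Rows 1 and 3 agree on ItemID; apply ItemID→CustID and equate their CustID entries. Rows 1 and 2 agree on Price; apply Price→ItemID, IName and equate their ItemID, IName entries. Rows 1 and 3 agree on Price; apply Price→ItemID, IName and equate their ItemID, IName entries. Rows 1 and 2 agree on ItemID; apply ItemID→CustID and equate their CustID entries. Row 3 is now all distinguished symbols — the join is lossless.
Dependency preservation: the restricted closure of {Qty, IName} across the fragments never reaches {Price}, so Qty, IName → Price cannot be enforced without a join — not preserved.

lossless but not dependency-preserving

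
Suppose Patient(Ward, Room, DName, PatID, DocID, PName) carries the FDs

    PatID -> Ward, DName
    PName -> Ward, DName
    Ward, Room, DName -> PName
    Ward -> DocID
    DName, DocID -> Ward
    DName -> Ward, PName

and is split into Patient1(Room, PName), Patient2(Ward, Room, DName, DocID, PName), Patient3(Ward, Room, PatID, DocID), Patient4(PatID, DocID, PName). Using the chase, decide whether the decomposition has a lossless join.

Chase test. Columns are Ward, Room, DName, PatID, DocID, PName; row i has aⱼ where attribute j ∈ Patienti, else bᵢⱼ.
Initial tableau (one row per fragment):
  row 1: b11 a2 b13 b14 b15 a6
  row 2: a1 a2 a3 b24 a5 a6
  row 3: a1 a2 b33 a4 a5 b36
  row 4: b41 b42 b43 a4 a5 a6
Rows 3 and 4 agree on PatID; apply PatID→Ward, DName and equate their Ward, DName entries.
Rows 1 and 2 agree on PName; apply PName→Ward, DName and equate their Ward, DName entries.
Rows 1 and 4 agree on PName; apply PName→Ward, DName and equate their Ward, DName entries.
Rows 1 and 3 agree on Ward, Room, DName; apply Ward, Room, DName→PName and equate their PName entries.
Rows 1 and 2 agree on Ward; apply Ward→DocID and equate their DocID entries.
Row 3 is now all distinguished symbols — the join is lossless.

Yes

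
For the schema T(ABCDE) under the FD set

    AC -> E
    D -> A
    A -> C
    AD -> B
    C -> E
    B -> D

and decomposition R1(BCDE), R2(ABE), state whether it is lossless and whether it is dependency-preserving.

lossless but not dependency-preserving

Lossless test: (BE)⁺ = {ABCDE}, which contains all of one fragment — lossless.
Dependency preservation: the restricted closure of {A} across the fragments never reaches {C}, so A → C cannot be enforced without a join — not preserved.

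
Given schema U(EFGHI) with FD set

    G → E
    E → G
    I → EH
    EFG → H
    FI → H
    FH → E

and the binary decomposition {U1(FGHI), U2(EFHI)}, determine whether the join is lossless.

Common attributes: U1 ∩ U2 = {FHI}.
Closure of {FHI}: I → EH applies, adding E; E → G applies, adding G. So (FHI)⁺ = {EFGHI}.
This closure contains every attribute of U1, so U1 ∩ U2 → U1. The join is lossless.

Yes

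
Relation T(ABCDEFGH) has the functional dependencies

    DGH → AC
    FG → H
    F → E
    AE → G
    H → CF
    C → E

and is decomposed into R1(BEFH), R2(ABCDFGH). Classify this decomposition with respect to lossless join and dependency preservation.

lossless but not dependency-preserving

Lossless test: (BFH)⁺ = {BCEFH}, which contains all of one fragment — lossless.
Dependency preservation: the restricted closure of {AE} across the fragments never reaches {G}, so AE → G cannot be enforced without a join — not preserved.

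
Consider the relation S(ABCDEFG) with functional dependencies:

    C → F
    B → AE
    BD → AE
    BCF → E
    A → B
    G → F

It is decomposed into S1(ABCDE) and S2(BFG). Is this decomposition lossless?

Common attributes: S1 ∩ S2 = {B}.
Closure of {B}: B → AE applies, adding AE. So (B)⁺ = {ABE}.
The closure contains neither all of S1 = {ABCDE} nor all of S2 = {BFG}, so the common attributes are not a superkey of either fragment. The join is lossy.

No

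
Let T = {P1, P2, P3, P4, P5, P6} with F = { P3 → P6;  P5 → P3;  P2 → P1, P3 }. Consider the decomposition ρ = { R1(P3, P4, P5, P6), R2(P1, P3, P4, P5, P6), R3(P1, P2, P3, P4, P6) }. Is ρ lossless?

Chase test. Columns are P1, P2, P3, P4, P5, P6; row i has aⱼ where attribute j ∈ Ri, else bᵢⱼ.
Initial tableau (one row per fragment):
  row 1: b11 b12 a3 a4 a5 a6
  row 2: a1 b22 a3 a4 a5 a6
  row 3: a1 a2 a3 a4 b35 a6
No row becomes fully distinguished — the join is lossy.

No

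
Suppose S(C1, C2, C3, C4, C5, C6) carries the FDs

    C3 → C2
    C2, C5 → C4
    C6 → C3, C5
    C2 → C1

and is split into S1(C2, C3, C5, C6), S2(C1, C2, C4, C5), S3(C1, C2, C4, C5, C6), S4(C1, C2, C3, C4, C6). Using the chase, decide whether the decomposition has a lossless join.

Chase test. Columns are C1, C2, C3, C4, C5, C6; row i has aⱼ where attribute j ∈ Si, else bᵢⱼ.
Initial tableau (one row per fragment):
  row 1: b11 a2 a3 b14 a5 a6
  row 2: a1 a2 b23 a4 a5 b26
  row 3: a1 a2 b33 a4 a5 a6
  row 4: a1 a2 a3 a4 b45 a6
Rows 1 and 2 agree on C2, C5; apply C2, C5→C4 and equate their C4 entries.
Rows 1 and 3 agree on C6; apply C6→C3, C5 and equate their C3, C5 entries.
Rows 1 and 4 agree on C6; apply C6→C3, C5 and equate their C3, C5 entries.
Rows 1 and 2 agree on C2; apply C2→C1 and equate their C1 entries.
Row 1 is now all distinguished symbols — the join is lossless.

Yes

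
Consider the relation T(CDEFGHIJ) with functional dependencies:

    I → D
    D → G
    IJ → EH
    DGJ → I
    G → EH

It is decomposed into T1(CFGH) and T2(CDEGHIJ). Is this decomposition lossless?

Common attributes: T1 ∩ T2 = {CGH}.
Closure of {CGH}: G → EH applies, adding E. So (CGH)⁺ = {CEGH}.
The closure contains neither all of T1 = {CFGH} nor all of T2 = {CDEGHIJ}, so the common attributes are not a superkey of either fragment. The join is lossy.

No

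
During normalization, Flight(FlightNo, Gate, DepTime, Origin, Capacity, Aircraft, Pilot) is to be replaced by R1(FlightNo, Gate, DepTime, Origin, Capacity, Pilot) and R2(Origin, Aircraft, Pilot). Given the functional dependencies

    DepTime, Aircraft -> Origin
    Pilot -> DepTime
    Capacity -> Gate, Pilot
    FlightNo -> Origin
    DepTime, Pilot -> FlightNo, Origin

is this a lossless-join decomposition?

No

Common attributes: R1 ∩ R2 = {Origin, Pilot}.
Closure of {Origin, Pilot}: Pilot → DepTime applies, adding DepTime; DepTime, Pilot → FlightNo, Origin applies, adding FlightNo. So (Origin, Pilot)⁺ = {FlightNo, DepTime, Origin, Pilot}.
The closure contains neither all of R1 = {FlightNo, Gate, DepTime, Origin, Capacity, Pilot} nor all of R2 = {Origin, Aircraft, Pilot}, so the common attributes are not a superkey of either fragment. The join is lossy.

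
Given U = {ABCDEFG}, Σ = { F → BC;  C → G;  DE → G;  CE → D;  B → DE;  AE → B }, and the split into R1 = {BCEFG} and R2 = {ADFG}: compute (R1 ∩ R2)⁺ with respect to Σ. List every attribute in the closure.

BCDEFG

R1 ∩ R2 = {FG}.
F → BC applies, adding BC
B → DE applies, adding DE
Closure: {BCDEFG}.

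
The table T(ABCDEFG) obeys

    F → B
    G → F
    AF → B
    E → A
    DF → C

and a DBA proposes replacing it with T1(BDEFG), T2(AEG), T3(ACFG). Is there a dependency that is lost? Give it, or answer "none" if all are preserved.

DF → C

Check DF → C: no single fragment contains all of {CDF}, and the restricted closure of {DF} across the fragments never reaches {C}.
F → B is preserved.
G → F is preserved.
AF → B is preserved.
E → A is preserved.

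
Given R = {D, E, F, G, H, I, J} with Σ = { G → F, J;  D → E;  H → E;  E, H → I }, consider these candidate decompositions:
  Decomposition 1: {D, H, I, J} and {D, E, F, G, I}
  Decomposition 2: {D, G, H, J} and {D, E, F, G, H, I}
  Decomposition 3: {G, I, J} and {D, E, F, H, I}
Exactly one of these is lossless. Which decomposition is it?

Decomposition 1: common = {D, I}, closure = {D, E, I} → lossy.
Decomposition 2: common = {D, G, H}, closure = {D, E, F, G, H, I, J} → lossless.
Decomposition 3: common = {I}, closure = {I} → lossy.

Decomposition 2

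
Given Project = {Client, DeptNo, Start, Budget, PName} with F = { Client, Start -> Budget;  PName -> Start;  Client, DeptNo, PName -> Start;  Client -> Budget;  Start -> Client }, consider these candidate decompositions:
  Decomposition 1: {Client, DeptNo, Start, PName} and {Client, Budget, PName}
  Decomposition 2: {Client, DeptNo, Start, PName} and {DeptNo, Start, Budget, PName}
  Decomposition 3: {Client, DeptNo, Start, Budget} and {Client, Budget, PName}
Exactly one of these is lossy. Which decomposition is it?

Decomposition 1: common = {Client, PName}, closure = {Client, Start, Budget, PName} → lossless.
Decomposition 2: common = {DeptNo, Start, PName}, closure = {Client, DeptNo, Start, Budget, PName} → lossless.
Decomposition 3: common = {Client, Budget}, closure = {Client, Budget} → lossy.

Decomposition 3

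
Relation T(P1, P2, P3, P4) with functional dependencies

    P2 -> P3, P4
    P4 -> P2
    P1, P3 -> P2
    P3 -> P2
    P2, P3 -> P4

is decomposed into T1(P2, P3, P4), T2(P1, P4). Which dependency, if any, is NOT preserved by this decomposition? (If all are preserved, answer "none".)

none

P2 → P3, P4 lies within T1.
P4 → P2 lies within T1.
P1, P3 → P2: restricted closure across fragments reaches P2.
P3 → P2 lies within T1.
P2, P3 → P4 lies within T1.
Every dependency is enforceable on the fragments, so the decomposition is dependency-preserving.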